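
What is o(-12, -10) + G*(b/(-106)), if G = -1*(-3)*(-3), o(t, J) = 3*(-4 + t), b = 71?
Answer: -4449/106 ≈ -41.972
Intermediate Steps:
o(t, J) = -12 + 3*t
G = -9 (G = 3*(-3) = -9)
o(-12, -10) + G*(b/(-106)) = (-12 + 3*(-12)) - 639/(-106) = (-12 - 36) - 639*(-1)/106 = -48 - 9*(-71/106) = -48 + 639/106 = -4449/106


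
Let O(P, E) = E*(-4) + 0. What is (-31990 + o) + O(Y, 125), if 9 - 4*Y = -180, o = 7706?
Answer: -24784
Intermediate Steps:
Y = 189/4 (Y = 9/4 - 1/4*(-180) = 9/4 + 45 = 189/4 ≈ 47.250)
O(P, E) = -4*E (O(P, E) = -4*E + 0 = -4*E)
(-31990 + o) + O(Y, 125) = (-31990 + 7706) - 4*125 = -24284 - 500 = -24784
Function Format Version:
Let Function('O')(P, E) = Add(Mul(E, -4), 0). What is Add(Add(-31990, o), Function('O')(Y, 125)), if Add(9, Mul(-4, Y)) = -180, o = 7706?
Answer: -24784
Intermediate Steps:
Y = Rational(189, 4) (Y = Add(Rational(9, 4), Mul(Rational(-1, 4), -180)) = Add(Rational(9, 4), 45) = Rational(189, 4) ≈ 47.250)
Function('O')(P, E) = Mul(-4, E) (Function('O')(P, E) = Add(Mul(-4, E), 0) = Mul(-4, E))
Add(Add(-31990, o), Function('O')(Y, 125)) = Add(Add(-31990, 7706), Mul(-4, 125)) = Add(-24284, -500) = -24784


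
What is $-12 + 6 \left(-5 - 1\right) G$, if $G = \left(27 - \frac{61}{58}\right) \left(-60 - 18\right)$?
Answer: $\frac{2112672}{29} \approx 72851.0$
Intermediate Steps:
$G = - \frac{58695}{29}$ ($G = \left(27 - \frac{61}{58}\right) \left(-78\right) = \frac{1505}{58} \left(-78\right) = - \frac{58695}{29} \approx -2024.0$)
$-12 + 6 \left(-5 - 1\right) G = -12 + 6 \left(-5 - 1\right) \left(- \frac{58695}{29}\right) = -12 + 6 \left(-6\right) \left(- \frac{58695}{29}\right) = -12 - - \frac{2113020}{29} = -12 + \frac{2113020}{29} = \frac{2112672}{29}$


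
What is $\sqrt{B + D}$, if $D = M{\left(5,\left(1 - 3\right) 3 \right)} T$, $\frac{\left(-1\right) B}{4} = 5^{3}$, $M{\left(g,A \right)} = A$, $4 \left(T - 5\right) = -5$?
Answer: $\frac{i \sqrt{2090}}{2} \approx 22.858 i$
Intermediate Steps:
$T = \frac{15}{4}$ ($T = 5 + \frac{1}{4} \left(-5\right) = 5 - \frac{5}{4} = \frac{15}{4} \approx 3.75$)
$B = -500$ ($B = - 4 \cdot 5^{3} = \left(-4\right) 125 = -500$)
$D = - \frac{45}{2}$ ($D = \left(1 - 3\right) 3 \cdot \frac{15}{4} = \left(-2\right) 3 \cdot \frac{15}{4} = \left(-6\right) \frac{15}{4} = - \frac{45}{2} \approx -22.5$)
$\sqrt{B + D} = \sqrt{-500 - \frac{45}{2}} = \sqrt{- \frac{1045}{2}} = \frac{i \sqrt{2090}}{2}$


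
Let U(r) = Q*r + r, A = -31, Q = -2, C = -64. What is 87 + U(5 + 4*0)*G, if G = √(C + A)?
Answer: 87 - 5*I*√95 ≈ 87.0 - 48.734*I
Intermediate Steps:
G = I*√95 (G = √(-64 - 31) = √(-95) = I*√95 ≈ 9.7468*I)
U(r) = -r (U(r) = -2*r + r = -r)
87 + U(5 + 4*0)*G = 87 + (-(5 + 4*0))*(I*√95) = 87 + (-(5 + 0))*(I*√95) = 87 + (-1*5)*(I*√95) = 87 - 5*I*√95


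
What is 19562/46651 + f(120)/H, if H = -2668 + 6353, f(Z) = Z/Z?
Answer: 6557511/15628085 ≈ 0.41960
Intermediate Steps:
f(Z) = 1
H = 3685
19562/46651 + f(120)/H = 19562/46651 + 1/3685 = 6557511/15628085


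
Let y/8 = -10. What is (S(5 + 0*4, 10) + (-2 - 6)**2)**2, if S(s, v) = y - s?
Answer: 441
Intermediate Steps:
y = -80 (y = 8*(-10) = -80)
S(s, v) = -80 - s
(S(5 + 0*4, 10) + (-2 - 6)**2)**2 = ((-80 - (5 + 0*4)) + (-2 - 6)**2)**2 = ((-80 - (5 + 0)) + (-8)**2)**2 = ((-80 - 1*5) + 64)**2 = ((-80 - 5) + 64)**2 = (-85 + 64)**2 = (-21)**2 = 441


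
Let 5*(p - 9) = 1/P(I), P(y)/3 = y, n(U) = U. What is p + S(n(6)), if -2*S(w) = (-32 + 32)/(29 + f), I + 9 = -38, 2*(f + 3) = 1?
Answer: 6344/705 ≈ 8.9986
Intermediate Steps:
f = -5/2 (f = -3 + (½)*1 = -3 + ½ = -5/2 ≈ -2.5000)
I = -47 (I = -9 - 38 = -47)
P(y) = 3*y
p = 6344/705 (p = 9 + 1/(5*((3*(-47)))) = 9 + (⅕)/(-141) = 9 + (⅕)*(-1/141) = 9 - 1/705 = 6344/705 ≈ 8.9986)
S(w) = 0 (S(w) = -(-32 + 32)/(2*(29 - 5/2)) = -0/53/2 = -0*2/53 = -½*0 = 0)
p + S(n(6)) = 6344/705 + 0 = 6344/705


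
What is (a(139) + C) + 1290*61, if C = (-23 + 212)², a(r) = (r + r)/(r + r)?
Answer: 114412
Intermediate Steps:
a(r) = 1 (a(r) = (2*r)/((2*r)) = (2*r)*(1/(2*r)) = 1)
C = 35721 (C = 189² = 35721)
(a(139) + C) + 1290*61 = (1 + 35721) + 1290*61 = 35722 + 78690 = 114412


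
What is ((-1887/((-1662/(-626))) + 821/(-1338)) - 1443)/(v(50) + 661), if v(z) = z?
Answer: -798462161/263515086 ≈ -3.0300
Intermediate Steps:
((-1887/((-1662/(-626))) + 821/(-1338)) - 1443)/(v(50) + 661) = ((-1887/((-1662/(-626))) + 821/(-1338)) - 1443)/(50 + 661) = ((-1887/((-1662*(-1/626))) + 821*(-1/1338)) - 1443)/711 = ((-1887/831/313 - 821/1338) - 1443)*(1/711) = ((-1887*313/831 - 821/1338) - 1443)*(1/711) = ((-196877/277 - 821/1338) - 1443)*(1/711) = (-263648843/370626 - 1443)*(1/711) = -798462161/370626*1/711 = -798462161/263515086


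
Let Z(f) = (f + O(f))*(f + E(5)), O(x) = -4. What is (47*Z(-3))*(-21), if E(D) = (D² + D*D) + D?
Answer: 359268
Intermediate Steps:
E(D) = D + 2*D² (E(D) = (D² + D²) + D = 2*D² + D = D + 2*D²)
Z(f) = (-4 + f)*(55 + f) (Z(f) = (f - 4)*(f + 5*(1 + 2*5)) = (-4 + f)*(f + 5*(1 + 10)) = (-4 + f)*(f + 5*11) = (-4 + f)*(f + 55) = (-4 + f)*(55 + f))
(47*Z(-3))*(-21) = (47*(-220 + (-3)² + 51*(-3)))*(-21) = (47*(-220 + 9 - 153))*(-21) = (47*(-364))*(-21) = -17108*(-21) = 359268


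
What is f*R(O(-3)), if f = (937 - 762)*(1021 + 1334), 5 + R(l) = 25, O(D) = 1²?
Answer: 8242500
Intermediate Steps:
O(D) = 1
R(l) = 20 (R(l) = -5 + 25 = 20)
f = 412125 (f = 175*2355 = 412125)
f*R(O(-3)) = 412125*20 = 8242500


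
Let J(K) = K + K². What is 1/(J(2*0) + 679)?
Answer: 1/679 ≈ 0.0014728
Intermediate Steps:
1/(J(2*0) + 679) = 1/((2*0)*(1 + 2*0) + 679) = 1/(0*(1 + 0) + 679) = 1/(0*1 + 679) = 1/(0 + 679) = 1/679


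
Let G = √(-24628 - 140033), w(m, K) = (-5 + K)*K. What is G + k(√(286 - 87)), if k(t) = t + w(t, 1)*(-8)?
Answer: 32 + √199 + I*√164661 ≈ 46.107 + 405.78*I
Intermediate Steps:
w(m, K) = K*(-5 + K)
k(t) = 32 + t (k(t) = t + (1*(-5 + 1))*(-8) = t + (1*(-4))*(-8) = t - 4*(-8) = t + 32 = 32 + t)
G = I*√164661 (G = √(-164661) = I*√164661 ≈ 405.78*I)
G + k(√(286 - 87)) = I*√164661 + (32 + √(286 - 87)) = I*√164661 + (32 + √199) = 32 + √199 + I*√164661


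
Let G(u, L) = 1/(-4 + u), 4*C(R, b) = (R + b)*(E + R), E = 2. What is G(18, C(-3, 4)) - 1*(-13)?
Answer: 183/14 ≈ 13.071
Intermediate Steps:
C(R, b) = (2 + R)*(R + b)/4 (C(R, b) = ((R + b)*(2 + R))/4 = ((2 + R)*(R + b))/4 = (2 + R)*(R + b)/4)
G(18, C(-3, 4)) - 1*(-13) = 1/(-4 + 18) - 1*(-13) = 1/14 + 13 = 183/14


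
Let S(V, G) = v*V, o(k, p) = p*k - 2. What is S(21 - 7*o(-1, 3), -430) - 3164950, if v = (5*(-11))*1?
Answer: -3168030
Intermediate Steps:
o(k, p) = -2 + k*p (o(k, p) = k*p - 2 = -2 + k*p)
v = -55 (v = -55*1 = -55)
S(V, G) = -55*V
S(21 - 7*o(-1, 3), -430) - 3164950 = -55*(21 - 7*(-2 - 1*3)) - 3164950 = -55*(21 - 7*(-2 - 3)) - 3164950 = -55*(21 - 7*(-5)) - 3164950 = -55*(21 + 35) - 3164950 = -55*56 - 3164950 = -3080 - 3164950 = -3168030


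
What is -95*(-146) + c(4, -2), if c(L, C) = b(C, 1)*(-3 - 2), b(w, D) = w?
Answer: 13880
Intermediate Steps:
c(L, C) = -5*C (c(L, C) = C*(-3 - 2) = C*(-5) = -5*C)
-95*(-146) + c(4, -2) = -95*(-146) - 5*(-2) = 13870 + 10 = 13880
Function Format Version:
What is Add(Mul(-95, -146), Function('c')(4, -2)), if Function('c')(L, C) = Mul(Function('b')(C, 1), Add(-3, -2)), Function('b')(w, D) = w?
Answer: 13880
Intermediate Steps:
Function('c')(L, C) = Mul(-5, C) (Function('c')(L, C) = Mul(C, Add(-3, -2)) = Mul(C, -5) = Mul(-5, C))
Add(Mul(-95, -146), Function('c')(4, -2)) = Add(Mul(-95, -146), Mul(-5, -2)) = Add(13870, 10) = 13880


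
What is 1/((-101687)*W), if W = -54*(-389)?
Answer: -1/2136037122 ≈ -4.6816e-10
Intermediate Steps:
W = 21006
1/((-101687)*W) = 1/(-101687*21006) = -1/101687*1/21006 = -1/2136037122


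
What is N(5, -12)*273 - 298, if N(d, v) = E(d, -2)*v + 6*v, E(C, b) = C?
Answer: -36334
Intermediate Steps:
N(d, v) = 6*v + d*v (N(d, v) = d*v + 6*v = 6*v + d*v)
N(5, -12)*273 - 298 = -12*(6 + 5)*273 - 298 = -12*11*273 - 298 = -132*273 - 298 = -36036 - 298 = -36334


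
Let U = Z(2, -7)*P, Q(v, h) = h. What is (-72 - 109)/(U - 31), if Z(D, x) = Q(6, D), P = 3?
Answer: 181/25 ≈ 7.2400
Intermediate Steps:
Z(D, x) = D
U = 6 (U = 2*3 = 6)
(-72 - 109)/(U - 31) = (-72 - 109)/(6 - 31) = -181/(-25) = -181*(-1/25) = 181/25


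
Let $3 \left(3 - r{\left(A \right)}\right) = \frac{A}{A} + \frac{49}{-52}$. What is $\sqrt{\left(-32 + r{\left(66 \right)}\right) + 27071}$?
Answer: $\frac{\sqrt{18280379}}{26} \approx 164.44$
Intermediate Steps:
$r{\left(A \right)} = \frac{155}{52}$ ($r{\left(A \right)} = 3 - \frac{\frac{A}{A} + \frac{49}{-52}}{3} = 3 - \frac{1 + 49 \left(- \frac{1}{52}\right)}{3} = 3 - \frac{1 - \frac{49}{52}}{3} = 3 - \frac{1}{52} = \frac{155}{52}$)
$\sqrt{\left(-32 + r{\left(66 \right)}\right) + 27071} = \sqrt{\left(-32 + \frac{155}{52}\right) + 27071} = \sqrt{- \frac{1509}{52} + 27071} = \sqrt{\frac{1406183}{52}} = \frac{\sqrt{18280379}}{26}$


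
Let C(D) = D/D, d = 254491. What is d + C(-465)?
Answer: 254492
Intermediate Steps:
C(D) = 1
d + C(-465) = 254491 + 1 = 254492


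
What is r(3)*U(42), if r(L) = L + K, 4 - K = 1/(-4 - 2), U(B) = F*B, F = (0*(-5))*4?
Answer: 0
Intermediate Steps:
F = 0 (F = 0*4 = 0)
U(B) = 0 (U(B) = 0*B = 0)
K = 25/6 (K = 4 - 1/(-4 - 2) = 4 - 1/(-6) = 4 - 1*(-⅙) = 4 + ⅙ = 25/6 ≈ 4.1667)
r(L) = 25/6 + L (r(L) = L + 25/6 = 25/6 + L)
r(3)*U(42) = (25/6 + 3)*0 = (43/6)*0 = 0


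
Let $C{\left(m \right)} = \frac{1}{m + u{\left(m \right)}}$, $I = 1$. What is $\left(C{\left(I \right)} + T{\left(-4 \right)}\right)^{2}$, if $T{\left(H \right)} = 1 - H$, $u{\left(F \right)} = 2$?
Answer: $\frac{256}{9} \approx 28.444$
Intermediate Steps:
$C{\left(m \right)} = \frac{1}{2 + m}$ ($C{\left(m \right)} = \frac{1}{m + 2} = \frac{1}{2 + m}$)
$\left(C{\left(I \right)} + T{\left(-4 \right)}\right)^{2} = \left(\frac{1}{2 + 1} + \left(1 - -4\right)\right)^{2} = \left(\frac{1}{3} + \left(1 + 4\right)\right)^{2} = \left(\frac{1}{3} + 5\right)^{2} = \left(\frac{16}{3}\right)^{2} = \frac{256}{9}$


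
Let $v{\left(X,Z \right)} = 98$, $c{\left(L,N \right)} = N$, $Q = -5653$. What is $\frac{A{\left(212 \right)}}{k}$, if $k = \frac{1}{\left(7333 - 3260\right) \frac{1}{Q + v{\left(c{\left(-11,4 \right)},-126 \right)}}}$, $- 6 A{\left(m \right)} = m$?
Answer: $\frac{431738}{16665} \approx 25.907$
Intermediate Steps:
$A{\left(m \right)} = - \frac{m}{6}$
$k = - \frac{5555}{4073}$ ($k = \frac{1}{\left(7333 - 3260\right) \frac{1}{-5653 + 98}} = \frac{1}{4073 \frac{1}{-5555}} = \frac{1}{4073 \left(- \frac{1}{5555}\right)} = \frac{1}{- \frac{4073}{5555}} = - \frac{5555}{4073} \approx -1.3639$)
$\frac{A{\left(212 \right)}}{k} = \frac{\left(- \frac{1}{6}\right) 212}{- \frac{5555}{4073}} = \left(- \frac{106}{3}\right) \left(- \frac{4073}{5555}\right) = \frac{431738}{16665}$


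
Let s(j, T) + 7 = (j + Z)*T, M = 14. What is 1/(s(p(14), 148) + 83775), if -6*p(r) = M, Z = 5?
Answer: 3/252488 ≈ 1.1882e-5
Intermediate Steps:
p(r) = -7/3 (p(r) = -1/6*14 = -7/3)
s(j, T) = -7 + T*(5 + j) (s(j, T) = -7 + (j + 5)*T = -7 + (5 + j)*T = -7 + T*(5 + j))
1/(s(p(14), 148) + 83775) = 1/((-7 + 5*148 + 148*(-7/3)) + 83775) = 1/((-7 + 740 - 1036/3) + 83775) = 1/(1163/3 + 83775) = 1/(252488/3) = 3/252488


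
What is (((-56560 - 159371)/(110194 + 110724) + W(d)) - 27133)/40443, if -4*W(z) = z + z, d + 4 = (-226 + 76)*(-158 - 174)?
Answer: -11494800389/8934586674 ≈ -1.2866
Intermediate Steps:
d = 49796 (d = -4 + (-226 + 76)*(-158 - 174) = -4 - 150*(-332) = -4 + 49800 = 49796)
W(z) = -z/2 (W(z) = -(z + z)/4 = -z/2)
(((-56560 - 159371)/(110194 + 110724) + W(d)) - 27133)/40443 = (((-56560 - 159371)/(110194 + 110724) - ½*49796) - 27133)/40443 = ((-215931/220918 - 24898) - 27133)*(1/40443) = (-5500632295/220918 - 27133)*(1/40443) = -11494800389/220918*1/40443 = -11494800389/8934586674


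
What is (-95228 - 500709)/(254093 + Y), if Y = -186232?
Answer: -595937/67861 ≈ -8.7817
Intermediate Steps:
(-95228 - 500709)/(254093 + Y) = (-95228 - 500709)/(254093 - 186232) = -595937/67861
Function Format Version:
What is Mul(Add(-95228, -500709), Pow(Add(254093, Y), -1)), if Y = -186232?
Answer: Rational(-595937, 67861) ≈ -8.7817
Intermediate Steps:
Mul(Add(-95228, -500709), Pow(Add(254093, Y), -1)) = Mul(Add(-95228, -500709), Pow(Add(254093, -186232), -1)) = Mul(-595937, Pow(67861, -1)) = Mul(-595937, Rational(1, 67861)) = Rational(-595937, 67861)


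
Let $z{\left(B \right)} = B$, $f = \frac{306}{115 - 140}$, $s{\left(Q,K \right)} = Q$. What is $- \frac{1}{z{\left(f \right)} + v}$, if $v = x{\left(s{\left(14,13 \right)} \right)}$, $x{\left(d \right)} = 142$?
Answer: $- \frac{25}{3244} \approx -0.0077065$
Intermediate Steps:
$f = - \frac{306}{25}$ ($f = \frac{306}{115 - 140} = \frac{306}{-25} = 306 \left(- \frac{1}{25}\right) = - \frac{306}{25} \approx -12.24$)
$v = 142$
$- \frac{1}{z{\left(f \right)} + v} = - \frac{1}{- \frac{306}{25} + 142} = - \frac{1}{\frac{3244}{25}} = \left(-1\right) \frac{25}{3244} = - \frac{25}{3244}$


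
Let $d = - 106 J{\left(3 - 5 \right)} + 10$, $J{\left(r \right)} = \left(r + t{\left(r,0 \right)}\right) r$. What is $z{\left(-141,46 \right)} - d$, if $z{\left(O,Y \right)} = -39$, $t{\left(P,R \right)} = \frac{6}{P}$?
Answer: $1011$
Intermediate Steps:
$J{\left(r \right)} = r \left(r + \frac{6}{r}\right)$ ($J{\left(r \right)} = \left(r + \frac{6}{r}\right) r = r \left(r + \frac{6}{r}\right)$)
$d = -1050$ ($d = - 106 \left(6 + \left(3 - 5\right)^{2}\right) + 10 = - 106 \left(6 + \left(-2\right)^{2}\right) + 10 = - 106 \left(6 + 4\right) + 10 = \left(-106\right) 10 + 10 = -1060 + 10 = -1050$)
$z{\left(-141,46 \right)} - d = -39 - -1050 = -39 + 1050 = 1011$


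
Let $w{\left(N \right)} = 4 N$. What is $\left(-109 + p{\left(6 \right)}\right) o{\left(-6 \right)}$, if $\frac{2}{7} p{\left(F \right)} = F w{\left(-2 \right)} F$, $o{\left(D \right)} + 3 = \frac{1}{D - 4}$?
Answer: $\frac{34627}{10} \approx 3462.7$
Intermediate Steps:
$o{\left(D \right)} = -3 + \frac{1}{-4 + D}$ ($o{\left(D \right)} = -3 + \frac{1}{D - 4} = -3 + \frac{1}{-4 + D}$)
$p{\left(F \right)} = - 28 F^{2}$ ($p{\left(F \right)} = \frac{7 F 4 \left(-2\right) F}{2} = \frac{7 F \left(-8\right) F}{2} = \frac{7 - 8 F F}{2} = \frac{7 \left(- 8 F^{2}\right)}{2} = - 28 F^{2}$)
$\left(-109 + p{\left(6 \right)}\right) o{\left(-6 \right)} = \left(-109 - 28 \cdot 6^{2}\right) \frac{13 - -18}{-4 - 6} = \left(-109 - 1008\right) \frac{13 + 18}{-10} = \left(-109 - 1008\right) \left(\left(- \frac{1}{10}\right) 31\right) = \left(-1117\right) \left(- \frac{31}{10}\right) = \frac{34627}{10}$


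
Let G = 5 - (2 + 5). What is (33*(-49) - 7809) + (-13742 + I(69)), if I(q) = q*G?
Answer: -23306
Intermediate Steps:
G = -2 (G = 5 - 1*7 = 5 - 7 = -2)
I(q) = -2*q (I(q) = q*(-2) = -2*q)
(33*(-49) - 7809) + (-13742 + I(69)) = (33*(-49) - 7809) + (-13742 - 2*69) = (-1617 - 7809) + (-13742 - 138) = -9426 - 13880 = -23306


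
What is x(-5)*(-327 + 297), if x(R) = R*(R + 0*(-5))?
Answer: -750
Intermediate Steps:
x(R) = R**2 (x(R) = R*(R + 0) = R*R = R**2)
x(-5)*(-327 + 297) = (-5)**2*(-327 + 297) = 25*(-30) = -750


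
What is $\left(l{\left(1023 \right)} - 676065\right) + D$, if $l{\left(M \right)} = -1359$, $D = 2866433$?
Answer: $2189009$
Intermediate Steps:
$\left(l{\left(1023 \right)} - 676065\right) + D = \left(-1359 - 676065\right) + 2866433 = -677424 + 2866433 = 2189009$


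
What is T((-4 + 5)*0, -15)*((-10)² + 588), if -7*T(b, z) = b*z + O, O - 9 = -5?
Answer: -2752/7 ≈ -393.14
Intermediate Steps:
O = 4 (O = 9 - 5 = 4)
T(b, z) = -4/7 - b*z/7 (T(b, z) = -(b*z + 4)/7 = -(4 + b*z)/7 = -4/7 - b*z/7)
T((-4 + 5)*0, -15)*((-10)² + 588) = (-4/7 - ⅐*(-4 + 5)*0*(-15))*((-10)² + 588) = (-4/7 - ⅐*1*0*(-15))*(100 + 588) = (-4/7 - ⅐*0*(-15))*688 = (-4/7 + 0)*688 = -4/7*688 = -2752/7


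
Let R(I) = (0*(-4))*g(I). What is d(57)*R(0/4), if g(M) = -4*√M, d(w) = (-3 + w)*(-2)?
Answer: 0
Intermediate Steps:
d(w) = 6 - 2*w
R(I) = 0 (R(I) = (0*(-4))*(-4*√I) = 0*(-4*√I) = 0)
d(57)*R(0/4) = (6 - 2*57)*0 = (6 - 114)*0 = -108*0 = 0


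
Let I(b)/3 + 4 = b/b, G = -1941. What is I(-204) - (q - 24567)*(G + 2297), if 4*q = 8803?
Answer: 7962376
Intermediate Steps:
q = 8803/4 (q = (1/4)*8803 = 8803/4 ≈ 2200.8)
I(b) = -9 (I(b) = -12 + 3*(b/b) = -12 + 3*1 = -12 + 3 = -9)
I(-204) - (q - 24567)*(G + 2297) = -9 - (8803/4 - 24567)*(-1941 + 2297) = -9 - (-89465)*356/4 = -9 - 1*(-7962385) = -9 + 7962385 = 7962376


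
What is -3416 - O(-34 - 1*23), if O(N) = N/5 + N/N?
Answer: -17028/5 ≈ -3405.6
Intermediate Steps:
O(N) = 1 + N/5 (O(N) = N*(⅕) + 1 = N/5 + 1 = 1 + N/5)
-3416 - O(-34 - 1*23) = -3416 - (1 + (-34 - 1*23)/5) = -3416 - (1 + (-34 - 23)/5) = -3416 - (1 + (⅕)*(-57)) = -3416 - (1 - 57/5) = -3416 - 1*(-52/5) = -3416 + 52/5 = -17028/5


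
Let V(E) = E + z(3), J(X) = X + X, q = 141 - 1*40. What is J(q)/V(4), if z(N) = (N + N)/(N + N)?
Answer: 202/5 ≈ 40.400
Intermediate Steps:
q = 101 (q = 141 - 40 = 101)
z(N) = 1 (z(N) = (2*N)/((2*N)) = (2*N)*(1/(2*N)) = 1)
J(X) = 2*X
V(E) = 1 + E (V(E) = E + 1 = 1 + E)
J(q)/V(4) = (2*101)/(1 + 4) = 202/5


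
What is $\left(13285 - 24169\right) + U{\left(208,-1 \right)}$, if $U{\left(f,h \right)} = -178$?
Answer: $-11062$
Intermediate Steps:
$\left(13285 - 24169\right) + U{\left(208,-1 \right)} = \left(13285 - 24169\right) - 178 = -10884 - 178 = -11062$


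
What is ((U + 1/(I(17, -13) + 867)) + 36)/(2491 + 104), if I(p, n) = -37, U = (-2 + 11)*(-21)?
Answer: -126989/2153850 ≈ -0.058959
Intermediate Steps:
U = -189 (U = 9*(-21) = -189)
((U + 1/(I(17, -13) + 867)) + 36)/(2491 + 104) = ((-189 + 1/(-37 + 867)) + 36)/(2491 + 104) = ((-189 + 1/830) + 36)/2595 = ((-189 + 1/830) + 36)*(1/2595) = (-156869/830 + 36)*(1/2595) = -126989/830*1/2595 = -126989/2153850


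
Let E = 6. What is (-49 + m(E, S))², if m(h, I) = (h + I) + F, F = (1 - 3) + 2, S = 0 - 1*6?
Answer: 2401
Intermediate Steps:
S = -6 (S = 0 - 6 = -6)
F = 0 (F = -2 + 2 = 0)
m(h, I) = I + h (m(h, I) = (h + I) + 0 = (I + h) + 0 = I + h)
(-49 + m(E, S))² = (-49 + (-6 + 6))² = (-49 + 0)² = (-49)² = 2401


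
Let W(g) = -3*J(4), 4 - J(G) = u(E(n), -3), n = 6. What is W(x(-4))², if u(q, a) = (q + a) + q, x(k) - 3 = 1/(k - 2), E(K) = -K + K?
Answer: 441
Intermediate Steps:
E(K) = 0
x(k) = 3 + 1/(-2 + k) (x(k) = 3 + 1/(k - 2) = 3 + 1/(-2 + k))
u(q, a) = a + 2*q (u(q, a) = (a + q) + q = a + 2*q)
J(G) = 7 (J(G) = 4 - (-3 + 2*0) = 4 - (-3 + 0) = 4 - 1*(-3) = 4 + 3 = 7)
W(g) = -21 (W(g) = -3*7 = -21)
W(x(-4))² = (-21)² = 441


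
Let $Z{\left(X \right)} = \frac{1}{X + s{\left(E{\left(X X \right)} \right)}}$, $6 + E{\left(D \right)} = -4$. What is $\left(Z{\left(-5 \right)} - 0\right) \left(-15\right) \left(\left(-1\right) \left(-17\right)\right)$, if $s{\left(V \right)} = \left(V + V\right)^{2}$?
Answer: $- \frac{51}{79} \approx -0.64557$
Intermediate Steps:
$E{\left(D \right)} = -10$ ($E{\left(D \right)} = -6 - 4 = -10$)
$s{\left(V \right)} = 4 V^{2}$ ($s{\left(V \right)} = \left(2 V\right)^{2} = 4 V^{2}$)
$Z{\left(X \right)} = \frac{1}{400 + X}$ ($Z{\left(X \right)} = \frac{1}{X + 4 \left(-10\right)^{2}} = \frac{1}{X + 4 \cdot 100} = \frac{1}{X + 400} = \frac{1}{400 + X}$)
$\left(Z{\left(-5 \right)} - 0\right) \left(-15\right) \left(\left(-1\right) \left(-17\right)\right) = \left(\frac{1}{400 - 5} - 0\right) \left(-15\right) \left(\left(-1\right) \left(-17\right)\right) = \left(\frac{1}{395} + 0\right) \left(-15\right) 17 = \frac{1}{395} \left(-15\right) 17 = \left(- \frac{3}{79}\right) 17 = - \frac{51}{79}$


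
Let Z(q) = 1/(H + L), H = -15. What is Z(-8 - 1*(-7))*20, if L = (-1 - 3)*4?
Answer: -20/31 ≈ -0.64516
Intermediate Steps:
L = -16 (L = -4*4 = -16)
Z(q) = -1/31 (Z(q) = 1/(-15 - 16) = 1/(-31) = -1/31)
Z(-8 - 1*(-7))*20 = -1/31*20 = -20/31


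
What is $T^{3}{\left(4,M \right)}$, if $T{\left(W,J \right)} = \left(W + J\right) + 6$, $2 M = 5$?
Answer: $\frac{15625}{8} \approx 1953.1$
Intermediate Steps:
$M = \frac{5}{2}$ ($M = \frac{1}{2} \cdot 5 = \frac{5}{2} \approx 2.5$)
$T{\left(W,J \right)} = 6 + J + W$ ($T{\left(W,J \right)} = \left(J + W\right) + 6 = 6 + J + W$)
$T^{3}{\left(4,M \right)} = \left(6 + \frac{5}{2} + 4\right)^{3} = \left(\frac{25}{2}\right)^{3} = \frac{15625}{8}$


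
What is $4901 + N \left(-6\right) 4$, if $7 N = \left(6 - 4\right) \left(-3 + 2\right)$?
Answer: $\frac{34355}{7} \approx 4907.9$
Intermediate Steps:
$N = - \frac{2}{7}$ ($N = \frac{\left(6 - 4\right) \left(-3 + 2\right)}{7} = \frac{2 \left(-1\right)}{7} = \frac{1}{7} \left(-2\right) = - \frac{2}{7} \approx -0.28571$)
$4901 + N \left(-6\right) 4 = 4901 + \left(- \frac{2}{7}\right) \left(-6\right) 4 = 4901 + \frac{12}{7} \cdot 4 = 4901 + \frac{48}{7} = \frac{34355}{7}$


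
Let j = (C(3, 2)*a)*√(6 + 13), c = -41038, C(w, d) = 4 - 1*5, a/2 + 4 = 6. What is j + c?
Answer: -41038 - 4*√19 ≈ -41055.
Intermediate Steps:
a = 4 (a = -8 + 2*6 = -8 + 12 = 4)
C(w, d) = -1 (C(w, d) = 4 - 5 = -1)
j = -4*√19 (j = (-1*4)*√(6 + 13) = -4*√19 ≈ -17.436)
j + c = -4*√19 - 41038 = -41038 - 4*√19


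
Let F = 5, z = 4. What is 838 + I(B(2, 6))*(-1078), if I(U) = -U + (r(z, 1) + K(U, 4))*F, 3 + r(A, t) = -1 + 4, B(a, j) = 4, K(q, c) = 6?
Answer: -27190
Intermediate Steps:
r(A, t) = 0 (r(A, t) = -3 + (-1 + 4) = -3 + 3 = 0)
I(U) = 30 - U (I(U) = -U + (0 + 6)*5 = -U + 6*5 = -U + 30 = 30 - U)
838 + I(B(2, 6))*(-1078) = 838 + (30 - 1*4)*(-1078) = 838 + (30 - 4)*(-1078) = 838 + 26*(-1078) = 838 - 28028 = -27190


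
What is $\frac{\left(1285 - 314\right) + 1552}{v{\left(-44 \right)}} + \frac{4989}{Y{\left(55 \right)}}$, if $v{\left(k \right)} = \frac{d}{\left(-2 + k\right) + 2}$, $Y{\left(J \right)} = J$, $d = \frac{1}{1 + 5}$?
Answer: $- \frac{36628971}{55} \approx -6.6598 \cdot 10^{5}$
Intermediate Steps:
$d = \frac{1}{6} \approx 0.16667$
$v{\left(k \right)} = \frac{1}{6 k}$ ($v{\left(k \right)} = \frac{1}{6 \left(\left(-2 + k\right) + 2\right)} = \frac{1}{6 k}$)
$\frac{\left(1285 - 314\right) + 1552}{v{\left(-44 \right)}} + \frac{4989}{Y{\left(55 \right)}} = \frac{\left(1285 - 314\right) + 1552}{\frac{1}{6} \frac{1}{-44}} + \frac{4989}{55} = \frac{971 + 1552}{\frac{1}{6} \left(- \frac{1}{44}\right)} + 4989 \cdot \frac{1}{55} = \frac{2523}{- \frac{1}{264}} + \frac{4989}{55} = 2523 \left(-264\right) + \frac{4989}{55} = -666072 + \frac{4989}{55} = - \frac{36628971}{55}$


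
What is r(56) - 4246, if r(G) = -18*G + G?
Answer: -5198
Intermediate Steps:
r(G) = -17*G
r(56) - 4246 = -17*56 - 4246 = -952 - 4246 = -5198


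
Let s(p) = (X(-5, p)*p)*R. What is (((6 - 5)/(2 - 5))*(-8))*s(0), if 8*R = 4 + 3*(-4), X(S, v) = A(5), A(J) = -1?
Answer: 0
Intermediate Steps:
X(S, v) = -1
R = -1 (R = (4 + 3*(-4))/8 = (4 - 12)/8 = (⅛)*(-8) = -1)
s(p) = p (s(p) = -p*(-1) = p)
(((6 - 5)/(2 - 5))*(-8))*s(0) = (((6 - 5)/(2 - 5))*(-8))*0 = ((1/(-3))*(-8))*0 = ((1*(-⅓))*(-8))*0 = -⅓*(-8)*0 = (8/3)*0 = 0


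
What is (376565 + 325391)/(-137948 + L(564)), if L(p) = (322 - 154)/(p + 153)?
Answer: -41941871/8242379 ≈ -5.0886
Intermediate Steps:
L(p) = 168/(153 + p)
(376565 + 325391)/(-137948 + L(564)) = (376565 + 325391)/(-137948 + 168/(153 + 564)) = 701956/(-137948 + 168/717) = 701956/(-137948 + 168*(1/717)) = 701956/(-137948 + 56/239) = 701956/(-32969516/239) = 701956*(-239/32969516) = -41941871/8242379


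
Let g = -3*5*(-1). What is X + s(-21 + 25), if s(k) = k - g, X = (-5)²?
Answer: 14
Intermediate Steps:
g = 15 (g = -15*(-1) = 15)
X = 25
s(k) = -15 + k (s(k) = k - 1*15 = k - 15 = -15 + k)
X + s(-21 + 25) = 25 + (-15 + (-21 + 25)) = 25 + (-15 + 4) = 25 - 11 = 14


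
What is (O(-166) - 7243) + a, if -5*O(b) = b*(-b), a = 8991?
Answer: 36296/5 ≈ 7259.2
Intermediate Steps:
O(b) = b**2/5 (O(b) = -b*(-b)/5 = -(-1)*b**2/5 = b**2/5)
(O(-166) - 7243) + a = ((1/5)*(-166)**2 - 7243) + 8991 = ((1/5)*27556 - 7243) + 8991 = (27556/5 - 7243) + 8991 = -8659/5 + 8991 = 36296/5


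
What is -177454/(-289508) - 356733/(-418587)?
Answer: 2276371729/1553644682 ≈ 1.4652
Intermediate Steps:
-177454/(-289508) - 356733/(-418587) = -177454*(-1/289508) - 356733*(-1/418587) = 88727/144754 + 9147/10733 = 2276371729/1553644682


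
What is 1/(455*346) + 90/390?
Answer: 36331/157430 ≈ 0.23078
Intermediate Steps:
1/(455*346) + 90/390 = (1/455)*(1/346) + 90*(1/390) = 1/157430 + 3/13 = 36331/157430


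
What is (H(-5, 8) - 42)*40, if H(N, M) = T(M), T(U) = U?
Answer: -1360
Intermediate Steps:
H(N, M) = M
(H(-5, 8) - 42)*40 = (8 - 42)*40 = -34*40 = -1360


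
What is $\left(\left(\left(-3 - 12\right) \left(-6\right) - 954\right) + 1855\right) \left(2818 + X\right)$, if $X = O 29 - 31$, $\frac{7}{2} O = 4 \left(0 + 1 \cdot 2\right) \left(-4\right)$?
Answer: $\frac{17494123}{7} \approx 2.4992 \cdot 10^{6}$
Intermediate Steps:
$O = - \frac{64}{7}$ ($O = \frac{2 \cdot 4 \left(0 + 1 \cdot 2\right) \left(-4\right)}{7} = \frac{2 \cdot 4 \left(0 + 2\right) \left(-4\right)}{7} = \frac{2 \cdot 4 \cdot 2 \left(-4\right)}{7} = \frac{2 \cdot 8 \left(-4\right)}{7} = \frac{2}{7} \left(-32\right) = - \frac{64}{7} \approx -9.1429$)
$X = - \frac{2073}{7}$ ($X = \left(- \frac{64}{7}\right) 29 - 31 = - \frac{1856}{7} - 31 = - \frac{2073}{7} \approx -296.14$)
$\left(\left(\left(-3 - 12\right) \left(-6\right) - 954\right) + 1855\right) \left(2818 + X\right) = \left(\left(\left(-3 - 12\right) \left(-6\right) - 954\right) + 1855\right) \left(2818 - \frac{2073}{7}\right) = \left(\left(\left(-15\right) \left(-6\right) - 954\right) + 1855\right) \frac{17653}{7} = \left(\left(90 - 954\right) + 1855\right) \frac{17653}{7} = \left(-864 + 1855\right) \frac{17653}{7} = 991 \cdot \frac{17653}{7} = \frac{17494123}{7}$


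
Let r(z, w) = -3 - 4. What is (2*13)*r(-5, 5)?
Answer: -182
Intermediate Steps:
r(z, w) = -7
(2*13)*r(-5, 5) = (2*13)*(-7) = 26*(-7) = -182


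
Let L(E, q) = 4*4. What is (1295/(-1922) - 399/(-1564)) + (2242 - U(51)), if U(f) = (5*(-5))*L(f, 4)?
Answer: 3970307317/1503004 ≈ 2641.6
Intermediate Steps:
L(E, q) = 16
U(f) = -400 (U(f) = (5*(-5))*16 = -25*16 = -400)
(1295/(-1922) - 399/(-1564)) + (2242 - U(51)) = (1295/(-1922) - 399/(-1564)) + (2242 - 1*(-400)) = (1295*(-1/1922) - 399*(-1/1564)) + (2242 + 400) = (-1295/1922 + 399/1564) + 2642 = -629251/1503004 + 2642 = 3970307317/1503004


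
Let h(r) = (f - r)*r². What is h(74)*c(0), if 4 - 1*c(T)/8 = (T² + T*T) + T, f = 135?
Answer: 10689152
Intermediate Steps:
h(r) = r²*(135 - r) (h(r) = (135 - r)*r² = r²*(135 - r))
c(T) = 32 - 16*T² - 8*T (c(T) = 32 - 8*((T² + T*T) + T) = 32 - 8*((T² + T²) + T) = 32 - 8*(2*T² + T) = 32 - 8*(T + 2*T²) = 32 + (-16*T² - 8*T) = 32 - 16*T² - 8*T)
h(74)*c(0) = (74²*(135 - 1*74))*(32 - 16*0² - 8*0) = (5476*(135 - 74))*(32 - 16*0 + 0) = (5476*61)*(32 + 0 + 0) = 334036*32 = 10689152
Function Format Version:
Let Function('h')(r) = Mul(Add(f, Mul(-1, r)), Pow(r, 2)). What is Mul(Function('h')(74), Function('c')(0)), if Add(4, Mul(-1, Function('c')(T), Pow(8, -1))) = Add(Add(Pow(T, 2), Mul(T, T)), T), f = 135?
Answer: 10689152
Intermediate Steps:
Function('h')(r) = Mul(Pow(r, 2), Add(135, Mul(-1, r))) (Function('h')(r) = Mul(Add(135, Mul(-1, r)), Pow(r, 2)) = Mul(Pow(r, 2), Add(135, Mul(-1, r))))
Function('c')(T) = Add(32, Mul(-16, Pow(T, 2)), Mul(-8, T)) (Function('c')(T) = Add(32, Mul(-8, Add(Add(Pow(T, 2), Mul(T, T)), T))) = Add(32, Mul(-8, Add(Add(Pow(T, 2), Pow(T, 2)), T))) = Add(32, Mul(-8, Add(Mul(2, Pow(T, 2)), T))) = Add(32, Mul(-8, Add(T, Mul(2, Pow(T, 2))))) = Add(32, Add(Mul(-16, Pow(T, 2)), Mul(-8, T))) = Add(32, Mul(-16, Pow(T, 2)), Mul(-8, T)))
Mul(Function('h')(74), Function('c')(0)) = Mul(Mul(Pow(74, 2), Add(135, Mul(-1, 74))), Add(32, Mul(-16, Pow(0, 2)), Mul(-8, 0))) = Mul(Mul(5476, Add(135, -74)), Add(32, Mul(-16, 0), 0)) = Mul(Mul(5476, 61), Add(32, 0, 0)) = Mul(334036, 32) = 10689152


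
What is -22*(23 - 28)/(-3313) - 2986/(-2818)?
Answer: 4791319/4668017 ≈ 1.0264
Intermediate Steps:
-22*(23 - 28)/(-3313) - 2986/(-2818) = -22*(-5)*(-1/3313) - 2986*(-1/2818) = 110*(-1/3313) + 1493/1409 = -110/3313 + 1493/1409 = 4791319/4668017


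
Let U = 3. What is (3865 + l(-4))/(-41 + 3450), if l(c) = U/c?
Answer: 15457/13636 ≈ 1.1335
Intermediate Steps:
l(c) = 3/c
(3865 + l(-4))/(-41 + 3450) = (3865 + 3/(-4))/(-41 + 3450) = (3865 + 3*(-¼))/3409 = (3865 - ¾)*(1/3409) = (15457/4)*(1/3409) = 15457/13636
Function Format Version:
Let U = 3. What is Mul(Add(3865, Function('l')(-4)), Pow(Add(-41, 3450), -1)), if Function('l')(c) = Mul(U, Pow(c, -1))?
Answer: Rational(15457, 13636) ≈ 1.1335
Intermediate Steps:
Function('l')(c) = Mul(3, Pow(c, -1))
Mul(Add(3865, Function('l')(-4)), Pow(Add(-41, 3450), -1)) = Mul(Add(3865, Mul(3, Pow(-4, -1))), Pow(Add(-41, 3450), -1)) = Mul(Add(3865, Mul(3, Rational(-1, 4))), Pow(3409, -1)) = Mul(Add(3865, Rational(-3, 4)), Rational(1, 3409)) = Mul(Rational(15457, 4), Rational(1, 3409)) = Rational(15457, 13636)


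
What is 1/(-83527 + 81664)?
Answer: -1/1863 ≈ -0.00053677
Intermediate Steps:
1/(-83527 + 81664) = 1/(-1863) = -1/1863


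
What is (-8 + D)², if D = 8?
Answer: 0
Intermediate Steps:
(-8 + D)² = (-8 + 8)² = 0² = 0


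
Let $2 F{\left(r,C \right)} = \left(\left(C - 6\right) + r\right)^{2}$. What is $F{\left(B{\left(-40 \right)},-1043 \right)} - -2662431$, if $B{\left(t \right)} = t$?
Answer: $\frac{6510783}{2} \approx 3.2554 \cdot 10^{6}$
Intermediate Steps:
$F{\left(r,C \right)} = \frac{\left(-6 + C + r\right)^{2}}{2}$ ($F{\left(r,C \right)} = \frac{\left(\left(C - 6\right) + r\right)^{2}}{2} = \frac{\left(\left(-6 + C\right) + r\right)^{2}}{2} = \frac{\left(-6 + C + r\right)^{2}}{2}$)
$F{\left(B{\left(-40 \right)},-1043 \right)} - -2662431 = \frac{\left(-6 - 1043 - 40\right)^{2}}{2} - -2662431 = \frac{\left(-1089\right)^{2}}{2} + 2662431 = \frac{1}{2} \cdot 1185921 + 2662431 = \frac{1185921}{2} + 2662431 = \frac{6510783}{2}$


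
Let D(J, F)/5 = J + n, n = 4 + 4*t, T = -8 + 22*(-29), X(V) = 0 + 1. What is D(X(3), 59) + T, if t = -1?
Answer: -641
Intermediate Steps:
X(V) = 1
T = -646 (T = -8 - 638 = -646)
n = 0 (n = 4 + 4*(-1) = 4 - 4 = 0)
D(J, F) = 5*J (D(J, F) = 5*(J + 0) = 5*J)
D(X(3), 59) + T = 5*1 - 646 = 5 - 646 = -641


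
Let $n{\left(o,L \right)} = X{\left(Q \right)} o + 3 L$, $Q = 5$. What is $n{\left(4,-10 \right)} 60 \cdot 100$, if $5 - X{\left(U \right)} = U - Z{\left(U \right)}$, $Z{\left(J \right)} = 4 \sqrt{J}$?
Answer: $-180000 + 96000 \sqrt{5} \approx 34663.0$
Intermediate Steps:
$X{\left(U \right)} = 5 - U + 4 \sqrt{U}$ ($X{\left(U \right)} = 5 - \left(U - 4 \sqrt{U}\right) = 5 + \left(- U + 4 \sqrt{U}\right) = 5 - U + 4 \sqrt{U}$)
$n{\left(o,L \right)} = 3 L + 4 o \sqrt{5}$ ($n{\left(o,L \right)} = \left(5 - 5 + 4 \sqrt{5}\right) o + 3 L = 4 \sqrt{5} o + 3 L = 4 o \sqrt{5} + 3 L = 3 L + 4 o \sqrt{5}$)
$n{\left(4,-10 \right)} 60 \cdot 100 = \left(3 \left(-10\right) + 4 \cdot 4 \sqrt{5}\right) 60 \cdot 100 = \left(-30 + 16 \sqrt{5}\right) 60 \cdot 100 = \left(-1800 + 960 \sqrt{5}\right) 100 = -180000 + 96000 \sqrt{5}$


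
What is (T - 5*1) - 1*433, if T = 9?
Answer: -429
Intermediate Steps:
(T - 5*1) - 1*433 = (9 - 5*1) - 1*433 = (9 - 5) - 433 = 4 - 433 = -429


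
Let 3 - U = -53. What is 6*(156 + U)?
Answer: 1272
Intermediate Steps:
U = 56 (U = 3 - 1*(-53) = 3 + 53 = 56)
6*(156 + U) = 6*(156 + 56) = 6*212 = 1272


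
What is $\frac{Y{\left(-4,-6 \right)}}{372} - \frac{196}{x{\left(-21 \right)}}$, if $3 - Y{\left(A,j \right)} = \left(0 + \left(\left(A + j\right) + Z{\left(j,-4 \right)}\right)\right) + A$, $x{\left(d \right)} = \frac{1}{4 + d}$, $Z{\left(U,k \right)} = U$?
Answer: $\frac{1239527}{372} \approx 3332.1$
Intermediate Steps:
$Y{\left(A,j \right)} = 3 - 2 A - 2 j$ ($Y{\left(A,j \right)} = 3 - \left(\left(0 + \left(\left(A + j\right) + j\right)\right) + A\right) = 3 - \left(\left(0 + \left(A + 2 j\right)\right) + A\right) = 3 - \left(\left(A + 2 j\right) + A\right) = 3 - \left(2 A + 2 j\right) = 3 - 2 A - 2 j$)
$\frac{Y{\left(-4,-6 \right)}}{372} - \frac{196}{x{\left(-21 \right)}} = \frac{3 - -8 - -12}{372} - \frac{196}{\frac{1}{4 - 21}} = \left(3 + 8 + 12\right) \frac{1}{372} - \frac{196}{\frac{1}{-17}} = 23 \cdot \frac{1}{372} - \frac{196}{- \frac{1}{17}} = \frac{23}{372} - -3332 = \frac{23}{372} + 3332 = \frac{1239527}{372}$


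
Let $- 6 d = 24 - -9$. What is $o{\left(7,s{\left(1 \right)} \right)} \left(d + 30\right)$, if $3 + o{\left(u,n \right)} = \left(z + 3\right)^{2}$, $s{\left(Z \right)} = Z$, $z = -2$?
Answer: $-49$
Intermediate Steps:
$o{\left(u,n \right)} = -2$ ($o{\left(u,n \right)} = -3 + \left(-2 + 3\right)^{2} = -3 + 1^{2} = -3 + 1 = -2$)
$d = - \frac{11}{2}$ ($d = - \frac{24 - -9}{6} = - \frac{24 + 9}{6} = \left(- \frac{1}{6}\right) 33 = - \frac{11}{2} \approx -5.5$)
$o{\left(7,s{\left(1 \right)} \right)} \left(d + 30\right) = - 2 \left(- \frac{11}{2} + 30\right) = \left(-2\right) \frac{49}{2} = -49$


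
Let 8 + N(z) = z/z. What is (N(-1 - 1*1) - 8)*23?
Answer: -345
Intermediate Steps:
N(z) = -7 (N(z) = -8 + z/z = -8 + 1 = -7)
(N(-1 - 1*1) - 8)*23 = (-7 - 8)*23 = -15*23 = -345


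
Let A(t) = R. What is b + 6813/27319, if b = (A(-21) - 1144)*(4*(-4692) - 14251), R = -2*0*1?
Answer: 1031940700597/27319 ≈ 3.7774e+7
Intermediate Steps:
R = 0 (R = 0*1 = 0)
A(t) = 0
b = 37773736 (b = (0 - 1144)*(4*(-4692) - 14251) = -1144*(-18768 - 14251) = -1144*(-33019) = 37773736)
b + 6813/27319 = 37773736 + 6813/27319 = 1031940700597/27319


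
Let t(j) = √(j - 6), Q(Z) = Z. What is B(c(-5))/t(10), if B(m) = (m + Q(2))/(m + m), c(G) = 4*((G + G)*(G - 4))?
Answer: 181/720 ≈ 0.25139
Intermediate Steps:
t(j) = √(-6 + j)
c(G) = 8*G*(-4 + G) (c(G) = 4*((2*G)*(-4 + G)) = 4*(2*G*(-4 + G)) = 8*G*(-4 + G))
B(m) = (2 + m)/(2*m) (B(m) = (m + 2)/(m + m) = (2 + m)/((2*m)) = (2 + m)*(1/(2*m)) = (2 + m)/(2*m))
B(c(-5))/t(10) = ((2 + 8*(-5)*(-4 - 5))/(2*((8*(-5)*(-4 - 5)))))/(√(-6 + 10)) = ((2 + 8*(-5)*(-9))/(2*((8*(-5)*(-9)))))/(√4) = ((½)*(2 + 360)/360)/2 = ((½)*(1/360)*362)*(½) = (181/360)*(½) = 181/720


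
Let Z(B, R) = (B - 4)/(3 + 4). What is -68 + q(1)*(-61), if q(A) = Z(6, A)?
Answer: -598/7 ≈ -85.429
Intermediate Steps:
Z(B, R) = -4/7 + B/7 (Z(B, R) = (-4 + B)/7 = (-4 + B)*(⅐) = -4/7 + B/7)
q(A) = 2/7 (q(A) = -4/7 + (⅐)*6 = -4/7 + 6/7 = 2/7)
-68 + q(1)*(-61) = -68 + (2/7)*(-61) = -68 - 122/7 = -598/7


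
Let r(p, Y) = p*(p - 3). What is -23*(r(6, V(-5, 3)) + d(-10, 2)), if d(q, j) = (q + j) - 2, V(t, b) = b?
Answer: -184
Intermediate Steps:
r(p, Y) = p*(-3 + p)
d(q, j) = -2 + j + q (d(q, j) = (j + q) - 2 = -2 + j + q)
-23*(r(6, V(-5, 3)) + d(-10, 2)) = -23*(6*(-3 + 6) + (-2 + 2 - 10)) = -23*(6*3 - 10) = -23*(18 - 10) = -23*8 = -184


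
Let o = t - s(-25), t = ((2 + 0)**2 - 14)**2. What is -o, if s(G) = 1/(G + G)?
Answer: -5001/50 ≈ -100.02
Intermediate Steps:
s(G) = 1/(2*G)
t = 100 (t = (2**2 - 14)**2 = (4 - 14)**2 = (-10)**2 = 100)
o = 5001/50 (o = 100 - 1/(2*(-25)) = 100 - (-1)/(2*25) = 100 - 1*(-1/50) = 100 + 1/50 = 5001/50 ≈ 100.02)
-o = -1*5001/50 = -5001/50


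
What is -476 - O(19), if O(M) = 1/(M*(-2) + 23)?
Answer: -7139/15 ≈ -475.93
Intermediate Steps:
O(M) = 1/(23 - 2*M) (O(M) = 1/(-2*M + 23) = 1/(23 - 2*M))
-476 - O(19) = -476 - (-1)/(-23 + 2*19) = -476 - (-1)/(-23 + 38) = -476 - (-1)/15 = -476 - 1*(-1/15) = -476 + 1/15 = -7139/15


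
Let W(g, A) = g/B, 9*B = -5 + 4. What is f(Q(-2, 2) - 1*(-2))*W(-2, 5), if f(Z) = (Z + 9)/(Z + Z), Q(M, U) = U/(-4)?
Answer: 63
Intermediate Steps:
Q(M, U) = -U/4 (Q(M, U) = U*(-¼) = -U/4)
B = -⅑ (B = (-5 + 4)/9 = (⅑)*(-1) = -⅑ ≈ -0.11111)
W(g, A) = -9*g (W(g, A) = g/(-⅑) = g*(-9) = -9*g)
f(Z) = (9 + Z)/(2*Z) (f(Z) = (9 + Z)/((2*Z)) = (9 + Z)*(1/(2*Z)) = (9 + Z)/(2*Z))
f(Q(-2, 2) - 1*(-2))*W(-2, 5) = ((9 + (-¼*2 - 1*(-2)))/(2*(-¼*2 - 1*(-2))))*(-9*(-2)) = ((9 + (-½ + 2))/(2*(-½ + 2)))*18 = ((9 + 3/2)/(2*(3/2)))*18 = ((½)*(⅔)*(21/2))*18 = (7/2)*18 = 63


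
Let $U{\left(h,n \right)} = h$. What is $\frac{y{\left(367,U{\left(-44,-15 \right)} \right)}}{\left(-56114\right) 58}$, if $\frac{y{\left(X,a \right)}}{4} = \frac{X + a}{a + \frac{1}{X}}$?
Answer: $\frac{118541}{13138054991} \approx 9.0227 \cdot 10^{-6}$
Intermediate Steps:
$y{\left(X,a \right)} = \frac{4 \left(X + a\right)}{a + \frac{1}{X}}$ ($y{\left(X,a \right)} = 4 \frac{X + a}{a + \frac{1}{X}} = \frac{4 \left(X + a\right)}{a + \frac{1}{X}}$)
$\frac{y{\left(367,U{\left(-44,-15 \right)} \right)}}{\left(-56114\right) 58} = \frac{4 \cdot 367 \frac{1}{1 + 367 \left(-44\right)} \left(367 - 44\right)}{\left(-56114\right) 58} = \frac{4 \cdot 367 \frac{1}{1 - 16148} \cdot 323}{-3254612} = 4 \cdot 367 \frac{1}{-16147} \cdot 323 \left(- \frac{1}{3254612}\right) = 4 \cdot 367 \left(- \frac{1}{16147}\right) 323 \left(- \frac{1}{3254612}\right) = \left(- \frac{474164}{16147}\right) \left(- \frac{1}{3254612}\right) = \frac{118541}{13138054991}$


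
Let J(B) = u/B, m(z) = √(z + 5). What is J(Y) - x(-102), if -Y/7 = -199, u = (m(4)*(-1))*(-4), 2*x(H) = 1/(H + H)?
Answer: 6289/568344 ≈ 0.011065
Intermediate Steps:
m(z) = √(5 + z)
x(H) = 1/(4*H) (x(H) = 1/(2*(H + H)) = 1/(2*((2*H))) = (1/(2*H))/2 = 1/(4*H))
u = 12 (u = (√(5 + 4)*(-1))*(-4) = (√9*(-1))*(-4) = (3*(-1))*(-4) = -3*(-4) = 12)
Y = 1393 (Y = -7*(-199) = 1393)
J(B) = 12/B
J(Y) - x(-102) = 12/1393 - 1/(4*(-102)) = 12*(1/1393) - (-1)/(4*102) = 12/1393 - 1*(-1/408) = 12/1393 + 1/408 = 6289/568344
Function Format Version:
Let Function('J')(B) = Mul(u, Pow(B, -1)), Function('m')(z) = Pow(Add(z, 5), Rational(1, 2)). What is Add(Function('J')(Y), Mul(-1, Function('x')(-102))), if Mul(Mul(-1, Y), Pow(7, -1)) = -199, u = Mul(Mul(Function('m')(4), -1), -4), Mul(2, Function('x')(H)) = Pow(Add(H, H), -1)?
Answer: Rational(6289, 568344) ≈ 0.011065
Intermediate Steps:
Function('m')(z) = Pow(Add(5, z), Rational(1, 2))
Function('x')(H) = Mul(Rational(1, 4), Pow(H, -1)) (Function('x')(H) = Mul(Rational(1, 2), Pow(Add(H, H), -1)) = Mul(Rational(1, 2), Pow(Mul(2, H), -1)) = Mul(Rational(1, 2), Mul(Rational(1, 2), Pow(H, -1))) = Mul(Rational(1, 4), Pow(H, -1)))
u = 12 (u = Mul(Mul(Pow(Add(5, 4), Rational(1, 2)), -1), -4) = Mul(Mul(Pow(9, Rational(1, 2)), -1), -4) = Mul(Mul(3, -1), -4) = Mul(-3, -4) = 12)
Y = 1393 (Y = Mul(-7, -199) = 1393)
Function('J')(B) = Mul(12, Pow(B, -1))
Add(Function('J')(Y), Mul(-1, Function('x')(-102))) = Add(Mul(12, Pow(1393, -1)), Mul(-1, Mul(Rational(1, 4), Pow(-102, -1)))) = Add(Mul(12, Rational(1, 1393)), Mul(-1, Mul(Rational(1, 4), Rational(-1, 102)))) = Add(Rational(12, 1393), Mul(-1, Rational(-1, 408))) = Add(Rational(12, 1393), Rational(1, 408)) = Rational(6289, 568344)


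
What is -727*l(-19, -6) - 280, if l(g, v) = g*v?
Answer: -83158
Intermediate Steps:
-727*l(-19, -6) - 280 = -(-13813)*(-6) - 280 = -727*114 - 280 = -82878 - 280 = -83158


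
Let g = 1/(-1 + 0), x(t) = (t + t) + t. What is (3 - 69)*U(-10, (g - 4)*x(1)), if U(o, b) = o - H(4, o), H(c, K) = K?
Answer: 0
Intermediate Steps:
x(t) = 3*t (x(t) = 2*t + t = 3*t)
g = -1 (g = 1/(-1) = -1)
U(o, b) = 0 (U(o, b) = o - o = 0)
(3 - 69)*U(-10, (g - 4)*x(1)) = (3 - 69)*0 = -66*0 = 0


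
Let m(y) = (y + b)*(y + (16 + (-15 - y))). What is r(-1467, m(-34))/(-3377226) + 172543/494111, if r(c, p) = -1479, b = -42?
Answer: 194482498629/556241505362 ≈ 0.34964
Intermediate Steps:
m(y) = -42 + y (m(y) = (y - 42)*(y + (16 + (-15 - y))) = (-42 + y)*(y + (1 - y)) = (-42 + y)*1 = -42 + y)
r(-1467, m(-34))/(-3377226) + 172543/494111 = -1479/(-3377226) + 172543/494111 = -1479*(-1/3377226) + 172543*(1/494111) = 493/1125742 + 172543/494111 = 194482498629/556241505362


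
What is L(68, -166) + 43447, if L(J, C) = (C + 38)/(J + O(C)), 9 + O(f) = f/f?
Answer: 651673/15 ≈ 43445.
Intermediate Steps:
O(f) = -8 (O(f) = -9 + f/f = -9 + 1 = -8)
L(J, C) = (38 + C)/(-8 + J) (L(J, C) = (C + 38)/(J - 8) = (38 + C)/(-8 + J))
L(68, -166) + 43447 = (38 - 166)/(-8 + 68) + 43447 = -128/60 + 43447 = (1/60)*(-128) + 43447 = -32/15 + 43447 = 651673/15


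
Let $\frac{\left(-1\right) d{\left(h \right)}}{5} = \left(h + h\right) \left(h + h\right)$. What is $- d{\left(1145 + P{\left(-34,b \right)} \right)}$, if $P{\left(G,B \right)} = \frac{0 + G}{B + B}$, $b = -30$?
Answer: $\frac{1181090689}{45} \approx 2.6246 \cdot 10^{7}$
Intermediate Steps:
$P{\left(G,B \right)} = \frac{G}{2 B}$
$d{\left(h \right)} = - 20 h^{2}$ ($d{\left(h \right)} = - 5 \left(h + h\right) \left(h + h\right) = - 5 \cdot 2 h 2 h = - 5 \cdot 4 h^{2} = - 20 h^{2}$)
$- d{\left(1145 + P{\left(-34,b \right)} \right)} = - \left(-20\right) \left(1145 + \frac{1}{2} \left(-34\right) \frac{1}{-30}\right)^{2} = - \left(-20\right) \left(1145 + \frac{1}{2} \left(-34\right) \left(- \frac{1}{30}\right)\right)^{2} = - \left(-20\right) \left(1145 + \frac{17}{30}\right)^{2} = - \left(-20\right) \left(\frac{34367}{30}\right)^{2} = - \frac{\left(-20\right) 1181090689}{900} = \left(-1\right) \left(- \frac{1181090689}{45}\right) = \frac{1181090689}{45}$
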